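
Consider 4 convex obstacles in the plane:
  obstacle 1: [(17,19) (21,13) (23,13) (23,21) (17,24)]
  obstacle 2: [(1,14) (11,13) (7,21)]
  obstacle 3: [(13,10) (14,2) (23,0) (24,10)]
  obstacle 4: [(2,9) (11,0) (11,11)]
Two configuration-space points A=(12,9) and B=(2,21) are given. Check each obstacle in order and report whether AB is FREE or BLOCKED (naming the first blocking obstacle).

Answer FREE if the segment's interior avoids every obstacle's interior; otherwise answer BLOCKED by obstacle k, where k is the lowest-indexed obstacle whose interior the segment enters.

Obstacle 1 [(17,19) (21,13) (23,13) (23,21) (17,24)]:
  edge (17,19)–(21,13): clear
  edge (21,13)–(23,13): clear
  edge (23,13)–(23,21): clear
  edge (23,21)–(17,24): clear
  edge (17,24)–(17,19): clear
  midpoint (7,15) outside
  → clear
Obstacle 2 [(1,14) (11,13) (7,21)]:
  edge (1,14)–(11,13): crosses AB
  edge (11,13)–(7,21): clear
  edge (7,21)–(1,14): crosses AB
  → BLOCKED
Obstacle 3 [(13,10) (14,2) (23,0) (24,10)]:
  edge (13,10)–(14,2): clear
  edge (14,2)–(23,0): clear
  edge (23,0)–(24,10): clear
  edge (24,10)–(13,10): clear
  midpoint (7,15) outside
  → clear
Obstacle 4 [(2,9) (11,0) (11,11)]:
  edge (2,9)–(11,0): clear
  edge (11,0)–(11,11): crosses AB
  edge (11,11)–(2,9): crosses AB
  → BLOCKED

BLOCKED by obstacle 2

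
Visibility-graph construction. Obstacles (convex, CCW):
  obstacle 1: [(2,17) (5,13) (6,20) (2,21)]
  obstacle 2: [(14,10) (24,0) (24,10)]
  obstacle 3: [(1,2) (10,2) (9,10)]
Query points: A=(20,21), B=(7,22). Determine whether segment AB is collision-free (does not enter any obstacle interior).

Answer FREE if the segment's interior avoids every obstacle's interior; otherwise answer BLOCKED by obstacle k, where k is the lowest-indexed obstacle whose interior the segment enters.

Obstacle 1 [(2,17) (5,13) (6,20) (2,21)]:
  edge (2,17)–(5,13): clear
  edge (5,13)–(6,20): clear
  edge (6,20)–(2,21): clear
  edge (2,21)–(2,17): clear
  midpoint (27/2,43/2) outside
  → clear
Obstacle 2 [(14,10) (24,0) (24,10)]:
  edge (14,10)–(24,0): clear
  edge (24,0)–(24,10): clear
  edge (24,10)–(14,10): clear
  midpoint (27/2,43/2) outside
  → clear
Obstacle 3 [(1,2) (10,2) (9,10)]:
  edge (1,2)–(10,2): clear
  edge (10,2)–(9,10): clear
  edge (9,10)–(1,2): clear
  midpoint (27/2,43/2) outside
  → clear

FREE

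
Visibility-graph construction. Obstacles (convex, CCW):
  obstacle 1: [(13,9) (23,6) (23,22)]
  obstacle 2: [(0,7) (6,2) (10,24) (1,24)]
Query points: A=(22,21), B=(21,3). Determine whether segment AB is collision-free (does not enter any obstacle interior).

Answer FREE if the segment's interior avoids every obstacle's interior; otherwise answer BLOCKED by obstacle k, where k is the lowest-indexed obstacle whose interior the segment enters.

Obstacle 1 [(13,9) (23,6) (23,22)]:
  edge (13,9)–(23,6): crosses AB
  edge (23,6)–(23,22): clear
  edge (23,22)–(13,9): crosses AB
  → BLOCKED
Obstacle 2 [(0,7) (6,2) (10,24) (1,24)]:
  edge (0,7)–(6,2): clear
  edge (6,2)–(10,24): clear
  edge (10,24)–(1,24): clear
  edge (1,24)–(0,7): clear
  midpoint (43/2,12) outside
  → clear

BLOCKED by obstacle 1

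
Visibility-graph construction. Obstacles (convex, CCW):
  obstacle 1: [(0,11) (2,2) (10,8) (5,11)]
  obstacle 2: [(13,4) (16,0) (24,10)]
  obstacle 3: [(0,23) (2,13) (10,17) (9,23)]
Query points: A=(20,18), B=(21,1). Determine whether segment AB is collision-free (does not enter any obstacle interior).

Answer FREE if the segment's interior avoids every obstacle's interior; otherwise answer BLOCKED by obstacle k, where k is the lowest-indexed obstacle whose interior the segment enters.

Obstacle 1 [(0,11) (2,2) (10,8) (5,11)]:
  edge (0,11)–(2,2): clear
  edge (2,2)–(10,8): clear
  edge (10,8)–(5,11): clear
  edge (5,11)–(0,11): clear
  midpoint (41/2,19/2) outside
  → clear
Obstacle 2 [(13,4) (16,0) (24,10)]:
  edge (13,4)–(16,0): clear
  edge (16,0)–(24,10): crosses AB
  edge (24,10)–(13,4): crosses AB
  → BLOCKED
Obstacle 3 [(0,23) (2,13) (10,17) (9,23)]:
  edge (0,23)–(2,13): clear
  edge (2,13)–(10,17): clear
  edge (10,17)–(9,23): clear
  edge (9,23)–(0,23): clear
  midpoint (41/2,19/2) outside
  → clear

BLOCKED by obstacle 2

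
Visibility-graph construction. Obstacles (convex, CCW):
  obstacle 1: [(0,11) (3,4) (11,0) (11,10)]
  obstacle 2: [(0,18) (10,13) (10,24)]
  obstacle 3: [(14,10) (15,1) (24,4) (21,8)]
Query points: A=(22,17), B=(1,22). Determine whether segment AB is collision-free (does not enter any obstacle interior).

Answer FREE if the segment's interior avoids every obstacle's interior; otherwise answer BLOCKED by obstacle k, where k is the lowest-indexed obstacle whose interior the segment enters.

BLOCKED by obstacle 2

Obstacle 1 [(0,11) (3,4) (11,0) (11,10)]:
  edge (0,11)–(3,4): clear
  edge (3,4)–(11,0): clear
  edge (11,0)–(11,10): clear
  edge (11,10)–(0,11): clear
  midpoint (23/2,39/2) outside
  → clear
Obstacle 2 [(0,18) (10,13) (10,24)]:
  edge (0,18)–(10,13): clear
  edge (10,13)–(10,24): crosses AB
  edge (10,24)–(0,18): crosses AB
  → BLOCKED
Obstacle 3 [(14,10) (15,1) (24,4) (21,8)]:
  edge (14,10)–(15,1): clear
  edge (15,1)–(24,4): clear
  edge (24,4)–(21,8): clear
  edge (21,8)–(14,10): clear
  midpoint (23/2,39/2) outside
  → clear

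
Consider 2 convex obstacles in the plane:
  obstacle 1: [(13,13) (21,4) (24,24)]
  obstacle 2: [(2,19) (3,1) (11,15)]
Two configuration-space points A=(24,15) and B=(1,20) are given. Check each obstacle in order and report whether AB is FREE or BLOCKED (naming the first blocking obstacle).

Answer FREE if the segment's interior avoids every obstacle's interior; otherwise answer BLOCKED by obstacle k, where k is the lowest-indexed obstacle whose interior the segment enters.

Obstacle 1 [(13,13) (21,4) (24,24)]:
  edge (13,13)–(21,4): clear
  edge (21,4)–(24,24): crosses AB
  edge (24,24)–(13,13): crosses AB
  → BLOCKED
Obstacle 2 [(2,19) (3,1) (11,15)]:
  edge (2,19)–(3,1): clear
  edge (3,1)–(11,15): clear
  edge (11,15)–(2,19): clear
  midpoint (25/2,35/2) outside
  → clear

BLOCKED by obstacle 1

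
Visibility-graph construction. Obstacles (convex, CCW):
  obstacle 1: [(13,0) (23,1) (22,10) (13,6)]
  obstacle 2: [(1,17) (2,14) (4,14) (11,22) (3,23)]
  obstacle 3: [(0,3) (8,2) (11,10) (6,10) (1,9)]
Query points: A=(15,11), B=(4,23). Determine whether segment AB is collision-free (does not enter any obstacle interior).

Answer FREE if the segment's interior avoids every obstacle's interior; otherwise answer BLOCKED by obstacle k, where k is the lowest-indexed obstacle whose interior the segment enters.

BLOCKED by obstacle 2

Obstacle 1 [(13,0) (23,1) (22,10) (13,6)]:
  edge (13,0)–(23,1): clear
  edge (23,1)–(22,10): clear
  edge (22,10)–(13,6): clear
  edge (13,6)–(13,0): clear
  midpoint (19/2,17) outside
  → clear
Obstacle 2 [(1,17) (2,14) (4,14) (11,22) (3,23)]:
  edge (1,17)–(2,14): clear
  edge (2,14)–(4,14): clear
  edge (4,14)–(11,22): crosses AB
  edge (11,22)–(3,23): crosses AB
  edge (3,23)–(1,17): clear
  → BLOCKED
Obstacle 3 [(0,3) (8,2) (11,10) (6,10) (1,9)]:
  edge (0,3)–(8,2): clear
  edge (8,2)–(11,10): clear
  edge (11,10)–(6,10): clear
  edge (6,10)–(1,9): clear
  edge (1,9)–(0,3): clear
  midpoint (19/2,17) outside
  → clear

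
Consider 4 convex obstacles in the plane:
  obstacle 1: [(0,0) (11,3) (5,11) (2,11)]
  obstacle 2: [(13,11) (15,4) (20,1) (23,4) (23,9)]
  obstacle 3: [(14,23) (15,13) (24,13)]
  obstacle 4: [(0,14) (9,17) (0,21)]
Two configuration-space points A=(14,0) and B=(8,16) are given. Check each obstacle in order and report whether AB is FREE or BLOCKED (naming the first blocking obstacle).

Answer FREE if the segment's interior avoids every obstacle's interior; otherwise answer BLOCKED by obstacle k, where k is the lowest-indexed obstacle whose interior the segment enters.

FREE

Obstacle 1 [(0,0) (11,3) (5,11) (2,11)]:
  edge (0,0)–(11,3): clear
  edge (11,3)–(5,11): clear
  edge (5,11)–(2,11): clear
  edge (2,11)–(0,0): clear
  midpoint (11,8) outside
  → clear
Obstacle 2 [(13,11) (15,4) (20,1) (23,4) (23,9)]:
  edge (13,11)–(15,4): clear
  edge (15,4)–(20,1): clear
  edge (20,1)–(23,4): clear
  edge (23,4)–(23,9): clear
  edge (23,9)–(13,11): clear
  midpoint (11,8) outside
  → clear
Obstacle 3 [(14,23) (15,13) (24,13)]:
  edge (14,23)–(15,13): clear
  edge (15,13)–(24,13): clear
  edge (24,13)–(14,23): clear
  midpoint (11,8) outside
  → clear
Obstacle 4 [(0,14) (9,17) (0,21)]:
  edge (0,14)–(9,17): clear
  edge (9,17)–(0,21): clear
  edge (0,21)–(0,14): clear
  midpoint (11,8) outside
  → clear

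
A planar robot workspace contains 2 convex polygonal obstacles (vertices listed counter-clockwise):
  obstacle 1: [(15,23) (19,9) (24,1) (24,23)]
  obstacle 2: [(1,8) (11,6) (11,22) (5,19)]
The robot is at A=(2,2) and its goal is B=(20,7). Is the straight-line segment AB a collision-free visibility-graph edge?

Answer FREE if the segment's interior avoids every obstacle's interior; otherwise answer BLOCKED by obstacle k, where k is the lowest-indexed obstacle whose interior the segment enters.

Obstacle 1 [(15,23) (19,9) (24,1) (24,23)]:
  edge (15,23)–(19,9): clear
  edge (19,9)–(24,1): clear
  edge (24,1)–(24,23): clear
  edge (24,23)–(15,23): clear
  midpoint (11,9/2) outside
  → clear
Obstacle 2 [(1,8) (11,6) (11,22) (5,19)]:
  edge (1,8)–(11,6): clear
  edge (11,6)–(11,22): clear
  edge (11,22)–(5,19): clear
  edge (5,19)–(1,8): clear
  midpoint (11,9/2) outside
  → clear

FREE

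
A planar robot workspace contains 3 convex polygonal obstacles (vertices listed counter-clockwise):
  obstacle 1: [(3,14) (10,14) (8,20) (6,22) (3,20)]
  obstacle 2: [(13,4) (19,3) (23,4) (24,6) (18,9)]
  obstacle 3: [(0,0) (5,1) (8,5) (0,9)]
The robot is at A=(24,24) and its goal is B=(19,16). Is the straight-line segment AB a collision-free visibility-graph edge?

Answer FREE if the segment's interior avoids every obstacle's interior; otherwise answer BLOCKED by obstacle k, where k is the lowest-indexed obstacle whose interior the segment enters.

Obstacle 1 [(3,14) (10,14) (8,20) (6,22) (3,20)]:
  edge (3,14)–(10,14): clear
  edge (10,14)–(8,20): clear
  edge (8,20)–(6,22): clear
  edge (6,22)–(3,20): clear
  edge (3,20)–(3,14): clear
  midpoint (43/2,20) outside
  → clear
Obstacle 2 [(13,4) (19,3) (23,4) (24,6) (18,9)]:
  edge (13,4)–(19,3): clear
  edge (19,3)–(23,4): clear
  edge (23,4)–(24,6): clear
  edge (24,6)–(18,9): clear
  edge (18,9)–(13,4): clear
  midpoint (43/2,20) outside
  → clear
Obstacle 3 [(0,0) (5,1) (8,5) (0,9)]:
  edge (0,0)–(5,1): clear
  edge (5,1)–(8,5): clear
  edge (8,5)–(0,9): clear
  edge (0,9)–(0,0): clear
  midpoint (43/2,20) outside
  → clear

FREE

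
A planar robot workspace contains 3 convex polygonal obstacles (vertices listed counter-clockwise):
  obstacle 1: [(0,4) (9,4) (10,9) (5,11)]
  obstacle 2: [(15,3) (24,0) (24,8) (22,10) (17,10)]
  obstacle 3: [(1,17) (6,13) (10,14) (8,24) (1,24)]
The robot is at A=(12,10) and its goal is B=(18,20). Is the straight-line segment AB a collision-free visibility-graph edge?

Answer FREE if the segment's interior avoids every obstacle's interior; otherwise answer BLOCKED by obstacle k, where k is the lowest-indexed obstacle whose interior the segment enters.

FREE

Obstacle 1 [(0,4) (9,4) (10,9) (5,11)]:
  edge (0,4)–(9,4): clear
  edge (9,4)–(10,9): clear
  edge (10,9)–(5,11): clear
  edge (5,11)–(0,4): clear
  midpoint (15,15) outside
  → clear
Obstacle 2 [(15,3) (24,0) (24,8) (22,10) (17,10)]:
  edge (15,3)–(24,0): clear
  edge (24,0)–(24,8): clear
  edge (24,8)–(22,10): clear
  edge (22,10)–(17,10): clear
  edge (17,10)–(15,3): clear
  midpoint (15,15) outside
  → clear
Obstacle 3 [(1,17) (6,13) (10,14) (8,24) (1,24)]:
  edge (1,17)–(6,13): clear
  edge (6,13)–(10,14): clear
  edge (10,14)–(8,24): clear
  edge (8,24)–(1,24): clear
  edge (1,24)–(1,17): clear
  midpoint (15,15) outside
  → clear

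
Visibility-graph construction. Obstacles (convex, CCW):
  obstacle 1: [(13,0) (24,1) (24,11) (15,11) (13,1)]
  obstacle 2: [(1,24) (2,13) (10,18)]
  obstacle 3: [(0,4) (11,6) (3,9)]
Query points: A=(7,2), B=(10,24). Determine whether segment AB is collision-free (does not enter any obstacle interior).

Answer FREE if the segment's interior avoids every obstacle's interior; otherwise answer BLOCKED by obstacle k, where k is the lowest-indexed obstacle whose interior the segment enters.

BLOCKED by obstacle 2

Obstacle 1 [(13,0) (24,1) (24,11) (15,11) (13,1)]:
  edge (13,0)–(24,1): clear
  edge (24,1)–(24,11): clear
  edge (24,11)–(15,11): clear
  edge (15,11)–(13,1): clear
  edge (13,1)–(13,0): clear
  midpoint (17/2,13) outside
  → clear
Obstacle 2 [(1,24) (2,13) (10,18)]:
  edge (1,24)–(2,13): clear
  edge (2,13)–(10,18): crosses AB
  edge (10,18)–(1,24): crosses AB
  → BLOCKED
Obstacle 3 [(0,4) (11,6) (3,9)]:
  edge (0,4)–(11,6): crosses AB
  edge (11,6)–(3,9): crosses AB
  edge (3,9)–(0,4): clear
  → BLOCKED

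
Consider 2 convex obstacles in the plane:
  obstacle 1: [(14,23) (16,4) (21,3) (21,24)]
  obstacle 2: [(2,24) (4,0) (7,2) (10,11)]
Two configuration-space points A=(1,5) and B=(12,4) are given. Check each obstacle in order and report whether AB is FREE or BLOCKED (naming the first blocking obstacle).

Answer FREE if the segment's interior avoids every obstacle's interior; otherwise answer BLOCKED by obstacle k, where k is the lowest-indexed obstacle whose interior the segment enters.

BLOCKED by obstacle 2

Obstacle 1 [(14,23) (16,4) (21,3) (21,24)]:
  edge (14,23)–(16,4): clear
  edge (16,4)–(21,3): clear
  edge (21,3)–(21,24): clear
  edge (21,24)–(14,23): clear
  midpoint (13/2,9/2) outside
  → clear
Obstacle 2 [(2,24) (4,0) (7,2) (10,11)]:
  edge (2,24)–(4,0): crosses AB
  edge (4,0)–(7,2): clear
  edge (7,2)–(10,11): crosses AB
  edge (10,11)–(2,24): clear
  → BLOCKED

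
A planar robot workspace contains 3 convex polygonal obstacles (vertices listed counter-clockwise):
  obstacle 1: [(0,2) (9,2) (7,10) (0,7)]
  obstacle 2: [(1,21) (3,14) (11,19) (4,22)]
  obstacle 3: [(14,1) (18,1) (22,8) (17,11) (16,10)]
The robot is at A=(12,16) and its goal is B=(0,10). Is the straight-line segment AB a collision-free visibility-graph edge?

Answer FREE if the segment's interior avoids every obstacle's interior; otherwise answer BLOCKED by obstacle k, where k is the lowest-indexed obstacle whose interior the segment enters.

Obstacle 1 [(0,2) (9,2) (7,10) (0,7)]:
  edge (0,2)–(9,2): clear
  edge (9,2)–(7,10): clear
  edge (7,10)–(0,7): clear
  edge (0,7)–(0,2): clear
  midpoint (6,13) outside
  → clear
Obstacle 2 [(1,21) (3,14) (11,19) (4,22)]:
  edge (1,21)–(3,14): clear
  edge (3,14)–(11,19): clear
  edge (11,19)–(4,22): clear
  edge (4,22)–(1,21): clear
  midpoint (6,13) outside
  → clear
Obstacle 3 [(14,1) (18,1) (22,8) (17,11) (16,10)]:
  edge (14,1)–(18,1): clear
  edge (18,1)–(22,8): clear
  edge (22,8)–(17,11): clear
  edge (17,11)–(16,10): clear
  edge (16,10)–(14,1): clear
  midpoint (6,13) outside
  → clear

FREE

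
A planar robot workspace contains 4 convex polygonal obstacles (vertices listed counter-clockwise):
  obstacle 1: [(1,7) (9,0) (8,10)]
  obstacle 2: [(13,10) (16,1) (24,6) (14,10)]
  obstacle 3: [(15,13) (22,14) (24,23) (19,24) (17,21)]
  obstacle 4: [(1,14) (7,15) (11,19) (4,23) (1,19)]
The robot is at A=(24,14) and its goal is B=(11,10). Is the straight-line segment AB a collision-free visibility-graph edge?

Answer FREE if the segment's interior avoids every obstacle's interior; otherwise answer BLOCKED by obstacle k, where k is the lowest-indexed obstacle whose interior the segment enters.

FREE

Obstacle 1 [(1,7) (9,0) (8,10)]:
  edge (1,7)–(9,0): clear
  edge (9,0)–(8,10): clear
  edge (8,10)–(1,7): clear
  midpoint (35/2,12) outside
  → clear
Obstacle 2 [(13,10) (16,1) (24,6) (14,10)]:
  edge (13,10)–(16,1): clear
  edge (16,1)–(24,6): clear
  edge (24,6)–(14,10): clear
  edge (14,10)–(13,10): clear
  midpoint (35/2,12) outside
  → clear
Obstacle 3 [(15,13) (22,14) (24,23) (19,24) (17,21)]:
  edge (15,13)–(22,14): clear
  edge (22,14)–(24,23): clear
  edge (24,23)–(19,24): clear
  edge (19,24)–(17,21): clear
  edge (17,21)–(15,13): clear
  midpoint (35/2,12) outside
  → clear
Obstacle 4 [(1,14) (7,15) (11,19) (4,23) (1,19)]:
  edge (1,14)–(7,15): clear
  edge (7,15)–(11,19): clear
  edge (11,19)–(4,23): clear
  edge (4,23)–(1,19): clear
  edge (1,19)–(1,14): clear
  midpoint (35/2,12) outside
  → clear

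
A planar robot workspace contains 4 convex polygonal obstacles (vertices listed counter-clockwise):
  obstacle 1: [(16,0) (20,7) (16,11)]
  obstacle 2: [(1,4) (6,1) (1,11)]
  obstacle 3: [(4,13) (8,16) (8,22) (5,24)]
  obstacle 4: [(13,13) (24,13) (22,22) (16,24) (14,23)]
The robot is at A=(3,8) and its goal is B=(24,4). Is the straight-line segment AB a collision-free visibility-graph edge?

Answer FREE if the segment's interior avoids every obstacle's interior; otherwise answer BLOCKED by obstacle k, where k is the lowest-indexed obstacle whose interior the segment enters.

Obstacle 1 [(16,0) (20,7) (16,11)]:
  edge (16,0)–(20,7): crosses AB
  edge (20,7)–(16,11): clear
  edge (16,11)–(16,0): crosses AB
  → BLOCKED
Obstacle 2 [(1,4) (6,1) (1,11)]:
  edge (1,4)–(6,1): clear
  edge (6,1)–(1,11): clear
  edge (1,11)–(1,4): clear
  midpoint (27/2,6) outside
  → clear
Obstacle 3 [(4,13) (8,16) (8,22) (5,24)]:
  edge (4,13)–(8,16): clear
  edge (8,16)–(8,22): clear
  edge (8,22)–(5,24): clear
  edge (5,24)–(4,13): clear
  midpoint (27/2,6) outside
  → clear
Obstacle 4 [(13,13) (24,13) (22,22) (16,24) (14,23)]:
  edge (13,13)–(24,13): clear
  edge (24,13)–(22,22): clear
  edge (22,22)–(16,24): clear
  edge (16,24)–(14,23): clear
  edge (14,23)–(13,13): clear
  midpoint (27/2,6) outside
  → clear

BLOCKED by obstacle 1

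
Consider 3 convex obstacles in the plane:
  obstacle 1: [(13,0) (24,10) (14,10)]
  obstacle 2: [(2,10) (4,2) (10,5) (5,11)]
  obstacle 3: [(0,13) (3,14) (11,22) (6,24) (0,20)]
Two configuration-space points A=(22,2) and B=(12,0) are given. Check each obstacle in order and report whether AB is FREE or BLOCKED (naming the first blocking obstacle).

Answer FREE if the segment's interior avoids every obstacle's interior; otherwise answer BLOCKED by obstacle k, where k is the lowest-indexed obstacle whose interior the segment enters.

BLOCKED by obstacle 1

Obstacle 1 [(13,0) (24,10) (14,10)]:
  edge (13,0)–(24,10): crosses AB
  edge (24,10)–(14,10): clear
  edge (14,10)–(13,0): crosses AB
  → BLOCKED
Obstacle 2 [(2,10) (4,2) (10,5) (5,11)]:
  edge (2,10)–(4,2): clear
  edge (4,2)–(10,5): clear
  edge (10,5)–(5,11): clear
  edge (5,11)–(2,10): clear
  midpoint (17,1) outside
  → clear
Obstacle 3 [(0,13) (3,14) (11,22) (6,24) (0,20)]:
  edge (0,13)–(3,14): clear
  edge (3,14)–(11,22): clear
  edge (11,22)–(6,24): clear
  edge (6,24)–(0,20): clear
  edge (0,20)–(0,13): clear
  midpoint (17,1) outside
  → clear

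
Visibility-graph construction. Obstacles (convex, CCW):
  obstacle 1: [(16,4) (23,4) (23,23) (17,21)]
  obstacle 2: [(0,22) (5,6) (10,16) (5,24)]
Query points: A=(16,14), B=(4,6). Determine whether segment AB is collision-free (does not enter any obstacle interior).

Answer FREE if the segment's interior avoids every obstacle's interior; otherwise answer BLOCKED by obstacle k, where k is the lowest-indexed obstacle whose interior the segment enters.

Obstacle 1 [(16,4) (23,4) (23,23) (17,21)]:
  edge (16,4)–(23,4): clear
  edge (23,4)–(23,23): clear
  edge (23,23)–(17,21): clear
  edge (17,21)–(16,4): clear
  midpoint (10,10) outside
  → clear
Obstacle 2 [(0,22) (5,6) (10,16) (5,24)]:
  edge (0,22)–(5,6): crosses AB
  edge (5,6)–(10,16): crosses AB
  edge (10,16)–(5,24): clear
  edge (5,24)–(0,22): clear
  → BLOCKED

BLOCKED by obstacle 2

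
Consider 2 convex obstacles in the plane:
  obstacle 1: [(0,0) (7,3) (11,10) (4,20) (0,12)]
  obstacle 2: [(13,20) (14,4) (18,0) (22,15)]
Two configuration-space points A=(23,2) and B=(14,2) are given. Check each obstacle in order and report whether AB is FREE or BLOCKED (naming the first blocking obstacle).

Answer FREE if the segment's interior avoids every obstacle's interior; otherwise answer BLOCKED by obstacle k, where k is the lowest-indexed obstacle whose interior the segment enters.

Obstacle 1 [(0,0) (7,3) (11,10) (4,20) (0,12)]:
  edge (0,0)–(7,3): clear
  edge (7,3)–(11,10): clear
  edge (11,10)–(4,20): clear
  edge (4,20)–(0,12): clear
  edge (0,12)–(0,0): clear
  midpoint (37/2,2) outside
  → clear
Obstacle 2 [(13,20) (14,4) (18,0) (22,15)]:
  edge (13,20)–(14,4): clear
  edge (14,4)–(18,0): crosses AB
  edge (18,0)–(22,15): crosses AB
  edge (22,15)–(13,20): clear
  → BLOCKED

BLOCKED by obstacle 2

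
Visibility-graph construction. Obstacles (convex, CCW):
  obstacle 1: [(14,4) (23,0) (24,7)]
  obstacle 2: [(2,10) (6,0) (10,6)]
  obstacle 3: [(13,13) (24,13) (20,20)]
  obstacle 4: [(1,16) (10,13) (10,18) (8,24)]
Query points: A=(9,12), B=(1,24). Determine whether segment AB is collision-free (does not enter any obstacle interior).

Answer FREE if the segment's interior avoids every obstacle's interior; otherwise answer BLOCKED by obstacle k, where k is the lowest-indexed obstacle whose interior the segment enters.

Obstacle 1 [(14,4) (23,0) (24,7)]:
  edge (14,4)–(23,0): clear
  edge (23,0)–(24,7): clear
  edge (24,7)–(14,4): clear
  midpoint (5,18) outside
  → clear
Obstacle 2 [(2,10) (6,0) (10,6)]:
  edge (2,10)–(6,0): clear
  edge (6,0)–(10,6): clear
  edge (10,6)–(2,10): clear
  midpoint (5,18) outside
  → clear
Obstacle 3 [(13,13) (24,13) (20,20)]:
  edge (13,13)–(24,13): clear
  edge (24,13)–(20,20): clear
  edge (20,20)–(13,13): clear
  midpoint (5,18) outside
  → clear
Obstacle 4 [(1,16) (10,13) (10,18) (8,24)]:
  edge (1,16)–(10,13): crosses AB
  edge (10,13)–(10,18): clear
  edge (10,18)–(8,24): clear
  edge (8,24)–(1,16): crosses AB
  → BLOCKED

BLOCKED by obstacle 4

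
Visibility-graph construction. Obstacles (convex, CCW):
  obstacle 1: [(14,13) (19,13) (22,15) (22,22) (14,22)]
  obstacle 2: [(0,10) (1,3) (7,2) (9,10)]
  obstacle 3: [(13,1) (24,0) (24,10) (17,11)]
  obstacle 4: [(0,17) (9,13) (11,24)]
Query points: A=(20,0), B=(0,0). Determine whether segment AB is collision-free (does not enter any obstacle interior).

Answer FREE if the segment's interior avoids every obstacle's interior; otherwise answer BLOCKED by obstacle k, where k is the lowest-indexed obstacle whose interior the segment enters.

Obstacle 1 [(14,13) (19,13) (22,15) (22,22) (14,22)]:
  edge (14,13)–(19,13): clear
  edge (19,13)–(22,15): clear
  edge (22,15)–(22,22): clear
  edge (22,22)–(14,22): clear
  edge (14,22)–(14,13): clear
  midpoint (10,0) outside
  → clear
Obstacle 2 [(0,10) (1,3) (7,2) (9,10)]:
  edge (0,10)–(1,3): clear
  edge (1,3)–(7,2): clear
  edge (7,2)–(9,10): clear
  edge (9,10)–(0,10): clear
  midpoint (10,0) outside
  → clear
Obstacle 3 [(13,1) (24,0) (24,10) (17,11)]:
  edge (13,1)–(24,0): clear
  edge (24,0)–(24,10): clear
  edge (24,10)–(17,11): clear
  edge (17,11)–(13,1): clear
  midpoint (10,0) outside
  → clear
Obstacle 4 [(0,17) (9,13) (11,24)]:
  edge (0,17)–(9,13): clear
  edge (9,13)–(11,24): clear
  edge (11,24)–(0,17): clear
  midpoint (10,0) outside
  → clear

FREE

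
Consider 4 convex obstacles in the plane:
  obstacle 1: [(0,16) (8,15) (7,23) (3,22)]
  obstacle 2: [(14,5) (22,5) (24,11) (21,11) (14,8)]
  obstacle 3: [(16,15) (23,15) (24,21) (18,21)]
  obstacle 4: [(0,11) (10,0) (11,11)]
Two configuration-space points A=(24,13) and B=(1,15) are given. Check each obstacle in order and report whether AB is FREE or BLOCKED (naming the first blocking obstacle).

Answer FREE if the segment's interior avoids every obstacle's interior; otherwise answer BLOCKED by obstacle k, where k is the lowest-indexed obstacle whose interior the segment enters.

Obstacle 1 [(0,16) (8,15) (7,23) (3,22)]:
  edge (0,16)–(8,15): clear
  edge (8,15)–(7,23): clear
  edge (7,23)–(3,22): clear
  edge (3,22)–(0,16): clear
  midpoint (25/2,14) outside
  → clear
Obstacle 2 [(14,5) (22,5) (24,11) (21,11) (14,8)]:
  edge (14,5)–(22,5): clear
  edge (22,5)–(24,11): clear
  edge (24,11)–(21,11): clear
  edge (21,11)–(14,8): clear
  edge (14,8)–(14,5): clear
  midpoint (25/2,14) outside
  → clear
Obstacle 3 [(16,15) (23,15) (24,21) (18,21)]:
  edge (16,15)–(23,15): clear
  edge (23,15)–(24,21): clear
  edge (24,21)–(18,21): clear
  edge (18,21)–(16,15): clear
  midpoint (25/2,14) outside
  → clear
Obstacle 4 [(0,11) (10,0) (11,11)]:
  edge (0,11)–(10,0): clear
  edge (10,0)–(11,11): clear
  edge (11,11)–(0,11): clear
  midpoint (25/2,14) outside
  → clear

FREE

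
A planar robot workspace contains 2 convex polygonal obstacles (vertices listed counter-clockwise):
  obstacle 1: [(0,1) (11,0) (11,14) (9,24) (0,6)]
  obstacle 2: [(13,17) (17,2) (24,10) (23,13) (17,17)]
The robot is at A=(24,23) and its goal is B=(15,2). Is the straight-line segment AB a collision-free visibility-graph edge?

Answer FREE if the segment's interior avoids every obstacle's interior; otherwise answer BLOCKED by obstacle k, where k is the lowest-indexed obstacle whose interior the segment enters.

BLOCKED by obstacle 2

Obstacle 1 [(0,1) (11,0) (11,14) (9,24) (0,6)]:
  edge (0,1)–(11,0): clear
  edge (11,0)–(11,14): clear
  edge (11,14)–(9,24): clear
  edge (9,24)–(0,6): clear
  edge (0,6)–(0,1): clear
  midpoint (39/2,25/2) outside
  → clear
Obstacle 2 [(13,17) (17,2) (24,10) (23,13) (17,17)]:
  edge (13,17)–(17,2): crosses AB
  edge (17,2)–(24,10): clear
  edge (24,10)–(23,13): clear
  edge (23,13)–(17,17): crosses AB
  edge (17,17)–(13,17): clear
  → BLOCKED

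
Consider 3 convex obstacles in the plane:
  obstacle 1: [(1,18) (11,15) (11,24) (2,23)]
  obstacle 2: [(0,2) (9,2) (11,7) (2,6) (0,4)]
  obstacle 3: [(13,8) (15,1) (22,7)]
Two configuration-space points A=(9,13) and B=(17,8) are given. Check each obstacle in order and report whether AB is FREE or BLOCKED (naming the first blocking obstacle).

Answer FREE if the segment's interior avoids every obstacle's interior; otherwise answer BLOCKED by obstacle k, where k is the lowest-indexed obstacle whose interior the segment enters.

FREE

Obstacle 1 [(1,18) (11,15) (11,24) (2,23)]:
  edge (1,18)–(11,15): clear
  edge (11,15)–(11,24): clear
  edge (11,24)–(2,23): clear
  edge (2,23)–(1,18): clear
  midpoint (13,21/2) outside
  → clear
Obstacle 2 [(0,2) (9,2) (11,7) (2,6) (0,4)]:
  edge (0,2)–(9,2): clear
  edge (9,2)–(11,7): clear
  edge (11,7)–(2,6): clear
  edge (2,6)–(0,4): clear
  edge (0,4)–(0,2): clear
  midpoint (13,21/2) outside
  → clear
Obstacle 3 [(13,8) (15,1) (22,7)]:
  edge (13,8)–(15,1): clear
  edge (15,1)–(22,7): clear
  edge (22,7)–(13,8): clear
  midpoint (13,21/2) outside
  → clear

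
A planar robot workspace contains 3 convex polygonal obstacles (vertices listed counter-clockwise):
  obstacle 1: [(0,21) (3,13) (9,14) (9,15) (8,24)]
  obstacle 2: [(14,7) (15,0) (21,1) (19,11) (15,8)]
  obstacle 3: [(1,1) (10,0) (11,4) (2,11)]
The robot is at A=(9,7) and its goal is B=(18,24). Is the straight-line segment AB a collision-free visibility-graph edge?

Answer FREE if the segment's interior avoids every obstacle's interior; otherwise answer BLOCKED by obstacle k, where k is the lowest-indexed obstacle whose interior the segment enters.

Obstacle 1 [(0,21) (3,13) (9,14) (9,15) (8,24)]:
  edge (0,21)–(3,13): clear
  edge (3,13)–(9,14): clear
  edge (9,14)–(9,15): clear
  edge (9,15)–(8,24): clear
  edge (8,24)–(0,21): clear
  midpoint (27/2,31/2) outside
  → clear
Obstacle 2 [(14,7) (15,0) (21,1) (19,11) (15,8)]:
  edge (14,7)–(15,0): clear
  edge (15,0)–(21,1): clear
  edge (21,1)–(19,11): clear
  edge (19,11)–(15,8): clear
  edge (15,8)–(14,7): clear
  midpoint (27/2,31/2) outside
  → clear
Obstacle 3 [(1,1) (10,0) (11,4) (2,11)]:
  edge (1,1)–(10,0): clear
  edge (10,0)–(11,4): clear
  edge (11,4)–(2,11): clear
  edge (2,11)–(1,1): clear
  midpoint (27/2,31/2) outside
  → clear

FREE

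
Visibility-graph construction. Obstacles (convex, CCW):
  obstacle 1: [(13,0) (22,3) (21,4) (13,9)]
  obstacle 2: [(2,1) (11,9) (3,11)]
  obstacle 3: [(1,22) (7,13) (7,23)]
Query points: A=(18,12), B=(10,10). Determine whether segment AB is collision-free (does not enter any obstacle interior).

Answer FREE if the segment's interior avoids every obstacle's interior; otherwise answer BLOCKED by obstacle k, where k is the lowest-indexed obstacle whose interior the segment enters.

Obstacle 1 [(13,0) (22,3) (21,4) (13,9)]:
  edge (13,0)–(22,3): clear
  edge (22,3)–(21,4): clear
  edge (21,4)–(13,9): clear
  edge (13,9)–(13,0): clear
  midpoint (14,11) outside
  → clear
Obstacle 2 [(2,1) (11,9) (3,11)]:
  edge (2,1)–(11,9): clear
  edge (11,9)–(3,11): clear
  edge (3,11)–(2,1): clear
  midpoint (14,11) outside
  → clear
Obstacle 3 [(1,22) (7,13) (7,23)]:
  edge (1,22)–(7,13): clear
  edge (7,13)–(7,23): clear
  edge (7,23)–(1,22): clear
  midpoint (14,11) outside
  → clear

FREE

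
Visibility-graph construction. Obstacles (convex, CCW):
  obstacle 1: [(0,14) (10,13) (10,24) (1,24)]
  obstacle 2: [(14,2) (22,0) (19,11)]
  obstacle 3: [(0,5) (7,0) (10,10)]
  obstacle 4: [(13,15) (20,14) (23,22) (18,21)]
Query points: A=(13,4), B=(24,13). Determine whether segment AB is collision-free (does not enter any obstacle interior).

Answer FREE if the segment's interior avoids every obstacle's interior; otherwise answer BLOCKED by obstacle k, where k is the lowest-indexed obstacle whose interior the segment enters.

Obstacle 1 [(0,14) (10,13) (10,24) (1,24)]:
  edge (0,14)–(10,13): clear
  edge (10,13)–(10,24): clear
  edge (10,24)–(1,24): clear
  edge (1,24)–(0,14): clear
  midpoint (37/2,17/2) outside
  → clear
Obstacle 2 [(14,2) (22,0) (19,11)]:
  edge (14,2)–(22,0): clear
  edge (22,0)–(19,11): crosses AB
  edge (19,11)–(14,2): crosses AB
  → BLOCKED
Obstacle 3 [(0,5) (7,0) (10,10)]:
  edge (0,5)–(7,0): clear
  edge (7,0)–(10,10): clear
  edge (10,10)–(0,5): clear
  midpoint (37/2,17/2) outside
  → clear
Obstacle 4 [(13,15) (20,14) (23,22) (18,21)]:
  edge (13,15)–(20,14): clear
  edge (20,14)–(23,22): clear
  edge (23,22)–(18,21): clear
  edge (18,21)–(13,15): clear
  midpoint (37/2,17/2) outside
  → clear

BLOCKED by obstacle 2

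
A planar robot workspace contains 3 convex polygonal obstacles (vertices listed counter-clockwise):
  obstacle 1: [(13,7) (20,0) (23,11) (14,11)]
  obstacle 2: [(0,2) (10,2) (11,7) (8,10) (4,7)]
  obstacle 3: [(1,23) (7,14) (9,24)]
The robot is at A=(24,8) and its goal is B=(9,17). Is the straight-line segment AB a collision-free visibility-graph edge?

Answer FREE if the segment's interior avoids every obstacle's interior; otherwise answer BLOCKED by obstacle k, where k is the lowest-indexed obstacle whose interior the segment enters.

BLOCKED by obstacle 1

Obstacle 1 [(13,7) (20,0) (23,11) (14,11)]:
  edge (13,7)–(20,0): clear
  edge (20,0)–(23,11): crosses AB
  edge (23,11)–(14,11): crosses AB
  edge (14,11)–(13,7): clear
  → BLOCKED
Obstacle 2 [(0,2) (10,2) (11,7) (8,10) (4,7)]:
  edge (0,2)–(10,2): clear
  edge (10,2)–(11,7): clear
  edge (11,7)–(8,10): clear
  edge (8,10)–(4,7): clear
  edge (4,7)–(0,2): clear
  midpoint (33/2,25/2) outside
  → clear
Obstacle 3 [(1,23) (7,14) (9,24)]:
  edge (1,23)–(7,14): clear
  edge (7,14)–(9,24): clear
  edge (9,24)–(1,23): clear
  midpoint (33/2,25/2) outside
  → clear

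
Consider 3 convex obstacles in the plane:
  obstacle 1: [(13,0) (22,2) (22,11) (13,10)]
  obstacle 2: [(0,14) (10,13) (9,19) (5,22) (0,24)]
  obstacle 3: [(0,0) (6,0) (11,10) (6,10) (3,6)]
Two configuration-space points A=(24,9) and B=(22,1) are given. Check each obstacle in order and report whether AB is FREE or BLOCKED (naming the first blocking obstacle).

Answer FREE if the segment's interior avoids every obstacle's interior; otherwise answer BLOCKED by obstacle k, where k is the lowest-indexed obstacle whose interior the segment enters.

Obstacle 1 [(13,0) (22,2) (22,11) (13,10)]:
  edge (13,0)–(22,2): clear
  edge (22,2)–(22,11): clear
  edge (22,11)–(13,10): clear
  edge (13,10)–(13,0): clear
  midpoint (23,5) outside
  → clear
Obstacle 2 [(0,14) (10,13) (9,19) (5,22) (0,24)]:
  edge (0,14)–(10,13): clear
  edge (10,13)–(9,19): clear
  edge (9,19)–(5,22): clear
  edge (5,22)–(0,24): clear
  edge (0,24)–(0,14): clear
  midpoint (23,5) outside
  → clear
Obstacle 3 [(0,0) (6,0) (11,10) (6,10) (3,6)]:
  edge (0,0)–(6,0): clear
  edge (6,0)–(11,10): clear
  edge (11,10)–(6,10): clear
  edge (6,10)–(3,6): clear
  edge (3,6)–(0,0): clear
  midpoint (23,5) outside
  → clear

FREE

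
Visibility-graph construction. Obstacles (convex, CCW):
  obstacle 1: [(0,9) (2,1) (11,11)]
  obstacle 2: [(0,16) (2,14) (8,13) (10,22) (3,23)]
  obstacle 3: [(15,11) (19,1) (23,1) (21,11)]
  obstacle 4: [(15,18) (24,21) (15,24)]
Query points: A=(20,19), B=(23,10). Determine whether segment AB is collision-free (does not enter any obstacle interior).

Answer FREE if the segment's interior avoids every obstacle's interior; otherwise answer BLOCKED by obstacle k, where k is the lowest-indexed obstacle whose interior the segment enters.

FREE

Obstacle 1 [(0,9) (2,1) (11,11)]:
  edge (0,9)–(2,1): clear
  edge (2,1)–(11,11): clear
  edge (11,11)–(0,9): clear
  midpoint (43/2,29/2) outside
  → clear
Obstacle 2 [(0,16) (2,14) (8,13) (10,22) (3,23)]:
  edge (0,16)–(2,14): clear
  edge (2,14)–(8,13): clear
  edge (8,13)–(10,22): clear
  edge (10,22)–(3,23): clear
  edge (3,23)–(0,16): clear
  midpoint (43/2,29/2) outside
  → clear
Obstacle 3 [(15,11) (19,1) (23,1) (21,11)]:
  edge (15,11)–(19,1): clear
  edge (19,1)–(23,1): clear
  edge (23,1)–(21,11): clear
  edge (21,11)–(15,11): clear
  midpoint (43/2,29/2) outside
  → clear
Obstacle 4 [(15,18) (24,21) (15,24)]:
  edge (15,18)–(24,21): clear
  edge (24,21)–(15,24): clear
  edge (15,24)–(15,18): clear
  midpoint (43/2,29/2) outside
  → clear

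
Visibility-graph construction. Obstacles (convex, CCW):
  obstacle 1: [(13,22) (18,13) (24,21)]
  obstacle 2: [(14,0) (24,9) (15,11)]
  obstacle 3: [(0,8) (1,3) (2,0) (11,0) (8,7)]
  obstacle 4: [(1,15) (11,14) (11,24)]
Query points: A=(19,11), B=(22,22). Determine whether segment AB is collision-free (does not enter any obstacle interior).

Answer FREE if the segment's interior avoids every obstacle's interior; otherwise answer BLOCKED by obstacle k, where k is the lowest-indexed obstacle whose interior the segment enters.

Obstacle 1 [(13,22) (18,13) (24,21)]:
  edge (13,22)–(18,13): clear
  edge (18,13)–(24,21): crosses AB
  edge (24,21)–(13,22): crosses AB
  → BLOCKED
Obstacle 2 [(14,0) (24,9) (15,11)]:
  edge (14,0)–(24,9): clear
  edge (24,9)–(15,11): clear
  edge (15,11)–(14,0): clear
  midpoint (41/2,33/2) outside
  → clear
Obstacle 3 [(0,8) (1,3) (2,0) (11,0) (8,7)]:
  edge (0,8)–(1,3): clear
  edge (1,3)–(2,0): clear
  edge (2,0)–(11,0): clear
  edge (11,0)–(8,7): clear
  edge (8,7)–(0,8): clear
  midpoint (41/2,33/2) outside
  → clear
Obstacle 4 [(1,15) (11,14) (11,24)]:
  edge (1,15)–(11,14): clear
  edge (11,14)–(11,24): clear
  edge (11,24)–(1,15): clear
  midpoint (41/2,33/2) outside
  → clear

BLOCKED by obstacle 1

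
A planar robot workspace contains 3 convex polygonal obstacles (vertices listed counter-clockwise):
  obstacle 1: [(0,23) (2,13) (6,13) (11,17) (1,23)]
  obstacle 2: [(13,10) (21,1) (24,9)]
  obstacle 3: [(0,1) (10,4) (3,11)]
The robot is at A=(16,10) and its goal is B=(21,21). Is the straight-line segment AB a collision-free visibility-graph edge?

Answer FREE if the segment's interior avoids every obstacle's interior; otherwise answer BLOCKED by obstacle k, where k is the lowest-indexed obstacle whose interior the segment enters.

Obstacle 1 [(0,23) (2,13) (6,13) (11,17) (1,23)]:
  edge (0,23)–(2,13): clear
  edge (2,13)–(6,13): clear
  edge (6,13)–(11,17): clear
  edge (11,17)–(1,23): clear
  edge (1,23)–(0,23): clear
  midpoint (37/2,31/2) outside
  → clear
Obstacle 2 [(13,10) (21,1) (24,9)]:
  edge (13,10)–(21,1): clear
  edge (21,1)–(24,9): clear
  edge (24,9)–(13,10): clear
  midpoint (37/2,31/2) outside
  → clear
Obstacle 3 [(0,1) (10,4) (3,11)]:
  edge (0,1)–(10,4): clear
  edge (10,4)–(3,11): clear
  edge (3,11)–(0,1): clear
  midpoint (37/2,31/2) outside
  → clear

FREE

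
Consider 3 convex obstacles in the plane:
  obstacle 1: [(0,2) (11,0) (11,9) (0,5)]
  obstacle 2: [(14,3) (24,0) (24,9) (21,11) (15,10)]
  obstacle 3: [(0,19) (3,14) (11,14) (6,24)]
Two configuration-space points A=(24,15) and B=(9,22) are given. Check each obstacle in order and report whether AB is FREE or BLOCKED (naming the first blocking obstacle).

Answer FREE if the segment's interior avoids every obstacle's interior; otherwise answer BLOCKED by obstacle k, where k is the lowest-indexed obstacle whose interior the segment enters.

FREE

Obstacle 1 [(0,2) (11,0) (11,9) (0,5)]:
  edge (0,2)–(11,0): clear
  edge (11,0)–(11,9): clear
  edge (11,9)–(0,5): clear
  edge (0,5)–(0,2): clear
  midpoint (33/2,37/2) outside
  → clear
Obstacle 2 [(14,3) (24,0) (24,9) (21,11) (15,10)]:
  edge (14,3)–(24,0): clear
  edge (24,0)–(24,9): clear
  edge (24,9)–(21,11): clear
  edge (21,11)–(15,10): clear
  edge (15,10)–(14,3): clear
  midpoint (33/2,37/2) outside
  → clear
Obstacle 3 [(0,19) (3,14) (11,14) (6,24)]:
  edge (0,19)–(3,14): clear
  edge (3,14)–(11,14): clear
  edge (11,14)–(6,24): clear
  edge (6,24)–(0,19): clear
  midpoint (33/2,37/2) outside
  → clear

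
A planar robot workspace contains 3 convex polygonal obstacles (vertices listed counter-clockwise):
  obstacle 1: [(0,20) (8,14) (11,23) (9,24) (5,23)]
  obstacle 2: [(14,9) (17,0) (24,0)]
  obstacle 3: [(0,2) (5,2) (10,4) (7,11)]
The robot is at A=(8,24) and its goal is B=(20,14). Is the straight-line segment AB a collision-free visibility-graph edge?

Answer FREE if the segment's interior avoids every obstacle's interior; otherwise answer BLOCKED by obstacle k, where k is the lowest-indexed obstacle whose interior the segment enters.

BLOCKED by obstacle 1

Obstacle 1 [(0,20) (8,14) (11,23) (9,24) (5,23)]:
  edge (0,20)–(8,14): clear
  edge (8,14)–(11,23): crosses AB
  edge (11,23)–(9,24): clear
  edge (9,24)–(5,23): crosses AB
  edge (5,23)–(0,20): clear
  → BLOCKED
Obstacle 2 [(14,9) (17,0) (24,0)]:
  edge (14,9)–(17,0): clear
  edge (17,0)–(24,0): clear
  edge (24,0)–(14,9): clear
  midpoint (14,19) outside
  → clear
Obstacle 3 [(0,2) (5,2) (10,4) (7,11)]:
  edge (0,2)–(5,2): clear
  edge (5,2)–(10,4): clear
  edge (10,4)–(7,11): clear
  edge (7,11)–(0,2): clear
  midpoint (14,19) outside
  → clear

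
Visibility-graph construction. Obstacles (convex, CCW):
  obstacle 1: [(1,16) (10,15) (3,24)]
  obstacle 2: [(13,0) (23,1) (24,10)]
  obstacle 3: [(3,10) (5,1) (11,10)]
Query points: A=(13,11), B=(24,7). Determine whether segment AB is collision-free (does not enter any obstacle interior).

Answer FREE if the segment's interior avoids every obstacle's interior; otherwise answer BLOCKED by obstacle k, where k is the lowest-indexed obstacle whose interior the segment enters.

BLOCKED by obstacle 2

Obstacle 1 [(1,16) (10,15) (3,24)]:
  edge (1,16)–(10,15): clear
  edge (10,15)–(3,24): clear
  edge (3,24)–(1,16): clear
  midpoint (37/2,9) outside
  → clear
Obstacle 2 [(13,0) (23,1) (24,10)]:
  edge (13,0)–(23,1): clear
  edge (23,1)–(24,10): crosses AB
  edge (24,10)–(13,0): crosses AB
  → BLOCKED
Obstacle 3 [(3,10) (5,1) (11,10)]:
  edge (3,10)–(5,1): clear
  edge (5,1)–(11,10): clear
  edge (11,10)–(3,10): clear
  midpoint (37/2,9) outside
  → clear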